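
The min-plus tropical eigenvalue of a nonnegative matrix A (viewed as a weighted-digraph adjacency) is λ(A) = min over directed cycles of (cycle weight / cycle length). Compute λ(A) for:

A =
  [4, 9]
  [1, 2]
λ(A) = 2

Enumerate directed cycles and compute their means (weight / length). Sample:
  cycle 0 → 0: weight = 4, length = 1, mean = 4/1 ≈ 4.000
  cycle 1 → 1: weight = 2, length = 1, mean = 2/1 ≈ 2.000
  cycle 0 → 1 → 0: weight = 10, length = 2, mean = 10/2 ≈ 5.000
  cycle 1 → 0 → 1: weight = 10, length = 2, mean = 10/2 ≈ 5.000
Minimum mean = 2.000, attained e.g. along the cycle 1 → 1 with weight 2 and length 1. So λ(A) = 2/1 = 2.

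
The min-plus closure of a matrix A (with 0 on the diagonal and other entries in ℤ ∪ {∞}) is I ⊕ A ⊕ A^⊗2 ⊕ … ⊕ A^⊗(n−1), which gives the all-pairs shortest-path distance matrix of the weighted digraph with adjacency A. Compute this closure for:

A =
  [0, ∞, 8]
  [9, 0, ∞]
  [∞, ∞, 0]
Closure =
  [0, ∞, 8]
  [9, 0, 17]
  [∞, ∞, 0]

This is the Floyd-Warshall all-pairs shortest-path computation. For each intermediate vertex k = 0, 1, …, 2, update dist[i][j] ← min(dist[i][j], dist[i][k] + dist[k][j]). The final matrix gives, for each (i, j), the minimum total weight of any directed path from i to j (possibly empty when i = j).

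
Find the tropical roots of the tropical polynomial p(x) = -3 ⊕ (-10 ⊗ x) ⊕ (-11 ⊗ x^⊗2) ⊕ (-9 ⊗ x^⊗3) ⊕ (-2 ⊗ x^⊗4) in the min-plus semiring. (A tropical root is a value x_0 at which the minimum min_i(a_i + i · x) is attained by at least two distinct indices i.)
Roots: {-7, -2, 1, 7}

Each tropical root is a break point of the lower envelope of the lines y = a_i + i · x (there are 5 lines, with slopes 0, 1, ..., 4). Only the lines that attain the minimum somewhere contribute to roots; other lines are dominated. Here the surviving (envelope) indices are i = 4, i = 3, i = 2, i = 1, i = 0.
Intersections between consecutive envelope lines give the roots: for adjacent envelope indices i < j the intersection is x = (a_i − a_j) / (j − i). Reading off the sorted break points: {-7, -2, 1, 7}.
Verification: at each break x_0, at least two indices attain the minimum of min_i(a_i + i · x_0).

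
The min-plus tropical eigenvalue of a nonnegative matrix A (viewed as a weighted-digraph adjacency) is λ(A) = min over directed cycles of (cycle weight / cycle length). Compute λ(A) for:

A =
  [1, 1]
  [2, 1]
λ(A) = 1

Enumerate directed cycles and compute their means (weight / length). Sample:
  cycle 0 → 0: weight = 1, length = 1, mean = 1/1 ≈ 1.000
  cycle 1 → 1: weight = 1, length = 1, mean = 1/1 ≈ 1.000
  cycle 0 → 1 → 0: weight = 3, length = 2, mean = 3/2 ≈ 1.500
  cycle 1 → 0 → 1: weight = 3, length = 2, mean = 3/2 ≈ 1.500
Minimum mean = 1.000, attained e.g. along the cycle 0 → 0 with weight 1 and length 1. So λ(A) = 1/1 = 1.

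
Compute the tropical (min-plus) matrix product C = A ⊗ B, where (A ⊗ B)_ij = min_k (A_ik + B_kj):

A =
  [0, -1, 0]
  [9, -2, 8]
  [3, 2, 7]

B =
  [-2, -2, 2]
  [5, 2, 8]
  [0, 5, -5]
A ⊗ B =
  [-2, -2, -5]
  [3, 0, 3]
  [1, 1, 2]

Apply the min-plus product entry-by-entry:
  C[0][0] = min over k of (A[0][0] + B[0][0] = 0 + -2 = -2, A[0][1] + B[1][0] = -1 + 5 = 4, A[0][2] + B[2][0] = 0 + 0 = 0) = -2 (attained at k = 0)
  C[0][1] = min over k of (A[0][0] + B[0][1] = 0 + -2 = -2, A[0][1] + B[1][1] = -1 + 2 = 1, A[0][2] + B[2][1] = 0 + 5 = 5) = -2 (attained at k = 0)
  C[0][2] = min over k of (A[0][0] + B[0][2] = 0 + 2 = 2, A[0][1] + B[1][2] = -1 + 8 = 7, A[0][2] + B[2][2] = 0 + -5 = -5) = -5 (attained at k = 2)
  C[1][0] = min over k of (A[1][0] + B[0][0] = 9 + -2 = 7, A[1][1] + B[1][0] = -2 + 5 = 3, A[1][2] + B[2][0] = 8 + 0 = 8) = 3 (attained at k = 1)
  C[1][1] = min over k of (A[1][0] + B[0][1] = 9 + -2 = 7, A[1][1] + B[1][1] = -2 + 2 = 0, A[1][2] + B[2][1] = 8 + 5 = 13) = 0 (attained at k = 1)
  C[1][2] = min over k of (A[1][0] + B[0][2] = 9 + 2 = 11, A[1][1] + B[1][2] = -2 + 8 = 6, A[1][2] + B[2][2] = 8 + -5 = 3) = 3 (attained at k = 2)
  C[2][0] = min over k of (A[2][0] + B[0][0] = 3 + -2 = 1, A[2][1] + B[1][0] = 2 + 5 = 7, A[2][2] + B[2][0] = 7 + 0 = 7) = 1 (attained at k = 0)
  C[2][1] = min over k of (A[2][0] + B[0][1] = 3 + -2 = 1, A[2][1] + B[1][1] = 2 + 2 = 4, A[2][2] + B[2][1] = 7 + 5 = 12) = 1 (attained at k = 0)
  C[2][2] = min over k of (A[2][0] + B[0][2] = 3 + 2 = 5, A[2][1] + B[1][2] = 2 + 8 = 10, A[2][2] + B[2][2] = 7 + -5 = 2) = 2 (attained at k = 2)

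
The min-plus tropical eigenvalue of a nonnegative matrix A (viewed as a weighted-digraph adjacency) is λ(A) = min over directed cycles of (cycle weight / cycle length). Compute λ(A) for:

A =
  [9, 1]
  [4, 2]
λ(A) = 2

Enumerate directed cycles and compute their means (weight / length). Sample:
  cycle 0 → 0: weight = 9, length = 1, mean = 9/1 ≈ 9.000
  cycle 1 → 1: weight = 2, length = 1, mean = 2/1 ≈ 2.000
  cycle 0 → 1 → 0: weight = 5, length = 2, mean = 5/2 ≈ 2.500
  cycle 1 → 0 → 1: weight = 5, length = 2, mean = 5/2 ≈ 2.500
Minimum mean = 2.000, attained e.g. along the cycle 1 → 1 with weight 2 and length 1. So λ(A) = 2/1 = 2.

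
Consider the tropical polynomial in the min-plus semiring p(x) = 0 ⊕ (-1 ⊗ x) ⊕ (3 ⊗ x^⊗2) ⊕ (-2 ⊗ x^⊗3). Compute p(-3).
p(-3) = -11

A tropical monomial a ⊗ x^⊗i evaluates to a + i · x. Evaluating each term at x = -3:
  Term 0 contributes 0 + 0 · -3 = 0
  Term 1 contributes -1 + 1 · -3 = -4
  Term 2 contributes 3 + 2 · -3 = -3
  Term 3 contributes -2 + 3 · -3 = -11
p(-3) = ⊕ of these = min[0, -4, -3, -11] = -11.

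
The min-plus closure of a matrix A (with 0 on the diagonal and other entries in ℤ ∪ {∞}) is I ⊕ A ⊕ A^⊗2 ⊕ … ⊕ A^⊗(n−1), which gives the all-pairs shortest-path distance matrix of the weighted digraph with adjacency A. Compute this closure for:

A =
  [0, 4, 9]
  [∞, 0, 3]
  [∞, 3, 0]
Closure =
  [0, 4, 7]
  [∞, 0, 3]
  [∞, 3, 0]

This is the Floyd-Warshall all-pairs shortest-path computation. For each intermediate vertex k = 0, 1, …, 2, update dist[i][j] ← min(dist[i][j], dist[i][k] + dist[k][j]). The final matrix gives, for each (i, j), the minimum total weight of any directed path from i to j (possibly empty when i = j).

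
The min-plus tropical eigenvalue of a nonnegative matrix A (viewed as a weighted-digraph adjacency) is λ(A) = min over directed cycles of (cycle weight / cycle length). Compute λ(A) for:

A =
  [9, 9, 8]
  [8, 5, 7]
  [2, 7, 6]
λ(A) = 5

Enumerate directed cycles and compute their means (weight / length). Sample:
  cycle 0 → 0: weight = 9, length = 1, mean = 9/1 ≈ 9.000
  cycle 1 → 1: weight = 5, length = 1, mean = 5/1 ≈ 5.000
  cycle 2 → 2: weight = 6, length = 1, mean = 6/1 ≈ 6.000
  cycle 0 → 1 → 0: weight = 17, length = 2, mean = 17/2 ≈ 8.500
  cycle 0 → 2 → 0: weight = 10, length = 2, mean = 10/2 ≈ 5.000
  cycle 1 → 0 → 1: weight = 17, length = 2, mean = 17/2 ≈ 8.500
Minimum mean = 5.000, attained e.g. along the cycle 1 → 1 with weight 5 and length 1. So λ(A) = 5/1 = 5.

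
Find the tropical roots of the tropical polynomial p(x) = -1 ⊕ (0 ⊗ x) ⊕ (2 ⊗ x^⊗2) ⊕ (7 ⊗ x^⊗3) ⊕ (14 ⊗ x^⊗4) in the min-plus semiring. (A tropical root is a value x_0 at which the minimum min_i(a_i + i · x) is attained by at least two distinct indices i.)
Roots: {-7, -5, -2, -1}

Each tropical root is a break point of the lower envelope of the lines y = a_i + i · x (there are 5 lines, with slopes 0, 1, ..., 4). Only the lines that attain the minimum somewhere contribute to roots; other lines are dominated. Here the surviving (envelope) indices are i = 4, i = 3, i = 2, i = 1, i = 0.
Intersections between consecutive envelope lines give the roots: for adjacent envelope indices i < j the intersection is x = (a_i − a_j) / (j − i). Reading off the sorted break points: {-7, -5, -2, -1}.
Verification: at each break x_0, at least two indices attain the minimum of min_i(a_i + i · x_0).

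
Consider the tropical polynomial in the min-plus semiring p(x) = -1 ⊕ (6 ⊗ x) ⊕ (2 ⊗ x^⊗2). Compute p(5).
p(5) = -1

A tropical monomial a ⊗ x^⊗i evaluates to a + i · x. Evaluating each term at x = 5:
  Term 0 contributes -1 + 0 · 5 = -1
  Term 1 contributes 6 + 1 · 5 = 11
  Term 2 contributes 2 + 2 · 5 = 12
p(5) = ⊕ of these = min[-1, 11, 12] = -1.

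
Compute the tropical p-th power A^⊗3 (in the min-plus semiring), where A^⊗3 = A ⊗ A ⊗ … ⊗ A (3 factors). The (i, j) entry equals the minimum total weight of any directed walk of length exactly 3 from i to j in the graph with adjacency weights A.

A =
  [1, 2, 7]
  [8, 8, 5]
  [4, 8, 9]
A^⊗3 =
  [3, 4, 8]
  [10, 11, 15]
  [6, 7, 11]

Each entry (A^⊗3)_ij equals the minimum over all length-3 walks i = v_0 → v_1 → … → v_3 = j of Σ_t A[v_t][v_{t+1}]. For example, for (i, j) = (0, 2) we minimise over 9 possible intermediate vertex sequences; the minimum is 8, attained along the walk 0 → 0 → 1 → 2.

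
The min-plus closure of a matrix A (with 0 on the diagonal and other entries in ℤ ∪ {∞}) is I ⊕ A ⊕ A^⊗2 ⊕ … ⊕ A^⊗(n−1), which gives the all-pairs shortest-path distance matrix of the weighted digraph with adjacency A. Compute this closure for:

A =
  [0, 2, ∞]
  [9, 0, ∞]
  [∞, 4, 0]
Closure =
  [0, 2, ∞]
  [9, 0, ∞]
  [13, 4, 0]

This is the Floyd-Warshall all-pairs shortest-path computation. For each intermediate vertex k = 0, 1, …, 2, update dist[i][j] ← min(dist[i][j], dist[i][k] + dist[k][j]). The final matrix gives, for each (i, j), the minimum total weight of any directed path from i to j (possibly empty when i = j).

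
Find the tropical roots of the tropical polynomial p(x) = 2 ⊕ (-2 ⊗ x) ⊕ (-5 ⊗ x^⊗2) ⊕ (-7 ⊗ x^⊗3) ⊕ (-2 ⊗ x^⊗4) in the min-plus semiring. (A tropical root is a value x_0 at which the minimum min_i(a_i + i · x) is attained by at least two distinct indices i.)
Roots: {-5, 2, 3, 4}

Each tropical root is a break point of the lower envelope of the lines y = a_i + i · x (there are 5 lines, with slopes 0, 1, ..., 4). Only the lines that attain the minimum somewhere contribute to roots; other lines are dominated. Here the surviving (envelope) indices are i = 4, i = 3, i = 2, i = 1, i = 0.
Intersections between consecutive envelope lines give the roots: for adjacent envelope indices i < j the intersection is x = (a_i − a_j) / (j − i). Reading off the sorted break points: {-5, 2, 3, 4}.
Verification: at each break x_0, at least two indices attain the minimum of min_i(a_i + i · x_0).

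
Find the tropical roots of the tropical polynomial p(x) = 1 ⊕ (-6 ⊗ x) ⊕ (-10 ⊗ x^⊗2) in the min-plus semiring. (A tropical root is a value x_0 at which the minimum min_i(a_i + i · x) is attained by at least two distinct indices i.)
Roots: {4, 7}

Each tropical root is a break point of the lower envelope of the lines y = a_i + i · x (there are 3 lines, with slopes 0, 1, ..., 2). Only the lines that attain the minimum somewhere contribute to roots; other lines are dominated. Here the surviving (envelope) indices are i = 2, i = 1, i = 0.
Intersections between consecutive envelope lines give the roots: for adjacent envelope indices i < j the intersection is x = (a_i − a_j) / (j − i). Reading off the sorted break points: {4, 7}.
Verification: at each break x_0, at least two indices attain the minimum of min_i(a_i + i · x_0).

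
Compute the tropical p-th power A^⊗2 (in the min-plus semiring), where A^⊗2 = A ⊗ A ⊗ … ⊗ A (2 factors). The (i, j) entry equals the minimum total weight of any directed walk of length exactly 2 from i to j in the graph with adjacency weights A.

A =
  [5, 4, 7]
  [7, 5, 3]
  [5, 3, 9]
A^⊗2 =
  [10, 9, 7]
  [8, 6, 8]
  [10, 8, 6]

Each entry (A^⊗2)_ij equals the minimum over all length-2 walks i = v_0 → v_1 → … → v_2 = j of Σ_t A[v_t][v_{t+1}]. For example, for (i, j) = (0, 2) we minimise over 3 possible intermediate vertex sequences; the minimum is 7, attained along the walk 0 → 1 → 2.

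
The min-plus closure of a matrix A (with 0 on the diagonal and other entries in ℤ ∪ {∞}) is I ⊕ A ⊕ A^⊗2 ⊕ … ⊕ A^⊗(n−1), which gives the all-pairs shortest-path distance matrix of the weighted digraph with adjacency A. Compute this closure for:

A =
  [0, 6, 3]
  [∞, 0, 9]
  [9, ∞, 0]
Closure =
  [0, 6, 3]
  [18, 0, 9]
  [9, 15, 0]

This is the Floyd-Warshall all-pairs shortest-path computation. For each intermediate vertex k = 0, 1, …, 2, update dist[i][j] ← min(dist[i][j], dist[i][k] + dist[k][j]). The final matrix gives, for each (i, j), the minimum total weight of any directed path from i to j (possibly empty when i = j).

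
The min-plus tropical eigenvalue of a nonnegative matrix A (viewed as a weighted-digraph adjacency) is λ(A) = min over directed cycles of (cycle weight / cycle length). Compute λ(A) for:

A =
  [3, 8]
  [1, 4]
λ(A) = 3

Enumerate directed cycles and compute their means (weight / length). Sample:
  cycle 0 → 0: weight = 3, length = 1, mean = 3/1 ≈ 3.000
  cycle 1 → 1: weight = 4, length = 1, mean = 4/1 ≈ 4.000
  cycle 0 → 1 → 0: weight = 9, length = 2, mean = 9/2 ≈ 4.500
  cycle 1 → 0 → 1: weight = 9, length = 2, mean = 9/2 ≈ 4.500
Minimum mean = 3.000, attained e.g. along the cycle 0 → 0 with weight 3 and length 1. So λ(A) = 3/1 = 3.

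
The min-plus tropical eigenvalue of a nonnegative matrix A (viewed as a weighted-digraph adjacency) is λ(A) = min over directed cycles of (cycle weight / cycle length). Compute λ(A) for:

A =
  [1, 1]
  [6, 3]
λ(A) = 1

Enumerate directed cycles and compute their means (weight / length). Sample:
  cycle 0 → 0: weight = 1, length = 1, mean = 1/1 ≈ 1.000
  cycle 1 → 1: weight = 3, length = 1, mean = 3/1 ≈ 3.000
  cycle 0 → 1 → 0: weight = 7, length = 2, mean = 7/2 ≈ 3.500
  cycle 1 → 0 → 1: weight = 7, length = 2, mean = 7/2 ≈ 3.500
Minimum mean = 1.000, attained e.g. along the cycle 0 → 0 with weight 1 and length 1. So λ(A) = 1/1 = 1.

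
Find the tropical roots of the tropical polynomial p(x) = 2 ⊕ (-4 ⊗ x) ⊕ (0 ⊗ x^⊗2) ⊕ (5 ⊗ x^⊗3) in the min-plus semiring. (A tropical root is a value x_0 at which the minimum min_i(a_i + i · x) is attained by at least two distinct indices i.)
Roots: {-5, -4, 6}

Each tropical root is a break point of the lower envelope of the lines y = a_i + i · x (there are 4 lines, with slopes 0, 1, ..., 3). Only the lines that attain the minimum somewhere contribute to roots; other lines are dominated. Here the surviving (envelope) indices are i = 3, i = 2, i = 1, i = 0.
Intersections between consecutive envelope lines give the roots: for adjacent envelope indices i < j the intersection is x = (a_i − a_j) / (j − i). Reading off the sorted break points: {-5, -4, 6}.
Verification: at each break x_0, at least two indices attain the minimum of min_i(a_i + i · x_0).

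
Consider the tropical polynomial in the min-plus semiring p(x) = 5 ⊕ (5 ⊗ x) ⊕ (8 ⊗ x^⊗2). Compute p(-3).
p(-3) = 2

A tropical monomial a ⊗ x^⊗i evaluates to a + i · x. Evaluating each term at x = -3:
  Term 0 contributes 5 + 0 · -3 = 5
  Term 1 contributes 5 + 1 · -3 = 2
  Term 2 contributes 8 + 2 · -3 = 2
p(-3) = ⊕ of these = min[5, 2, 2] = 2.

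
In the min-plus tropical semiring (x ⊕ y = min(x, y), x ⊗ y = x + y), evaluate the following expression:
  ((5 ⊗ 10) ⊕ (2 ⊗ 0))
((5 ⊗ 10) ⊕ (2 ⊗ 0)) = 2

Expand innermost to outermost. Recall ⊕ takes the minimum of its arguments and ⊗ takes their sum. Working out the expression ((5 ⊗ 10) ⊕ (2 ⊗ 0)) gives 2.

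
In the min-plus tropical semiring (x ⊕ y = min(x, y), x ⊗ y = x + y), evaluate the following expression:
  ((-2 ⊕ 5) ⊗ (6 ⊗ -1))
((-2 ⊕ 5) ⊗ (6 ⊗ -1)) = 3

Expand innermost to outermost. Recall ⊕ takes the minimum of its arguments and ⊗ takes their sum. Working out the expression ((-2 ⊕ 5) ⊗ (6 ⊗ -1)) gives 3.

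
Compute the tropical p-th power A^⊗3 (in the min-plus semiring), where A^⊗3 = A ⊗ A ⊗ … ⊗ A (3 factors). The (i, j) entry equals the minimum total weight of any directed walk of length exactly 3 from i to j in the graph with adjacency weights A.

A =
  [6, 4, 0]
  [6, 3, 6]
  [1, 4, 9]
A^⊗3 =
  [7, 5, 1]
  [7, 9, 7]
  [2, 5, 7]

Each entry (A^⊗3)_ij equals the minimum over all length-3 walks i = v_0 → v_1 → … → v_3 = j of Σ_t A[v_t][v_{t+1}]. For example, for (i, j) = (0, 2) we minimise over 9 possible intermediate vertex sequences; the minimum is 1, attained along the walk 0 → 2 → 0 → 2.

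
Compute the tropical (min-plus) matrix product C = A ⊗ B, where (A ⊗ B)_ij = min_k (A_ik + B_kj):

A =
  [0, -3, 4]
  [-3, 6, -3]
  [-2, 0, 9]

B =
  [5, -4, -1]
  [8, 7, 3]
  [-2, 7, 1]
A ⊗ B =
  [2, -4, -1]
  [-5, -7, -4]
  [3, -6, -3]

Apply the min-plus product entry-by-entry:
  C[0][0] = min over k of (A[0][0] + B[0][0] = 0 + 5 = 5, A[0][1] + B[1][0] = -3 + 8 = 5, A[0][2] + B[2][0] = 4 + -2 = 2) = 2 (attained at k = 2)
  C[0][1] = min over k of (A[0][0] + B[0][1] = 0 + -4 = -4, A[0][1] + B[1][1] = -3 + 7 = 4, A[0][2] + B[2][1] = 4 + 7 = 11) = -4 (attained at k = 0)
  C[0][2] = min over k of (A[0][0] + B[0][2] = 0 + -1 = -1, A[0][1] + B[1][2] = -3 + 3 = 0, A[0][2] + B[2][2] = 4 + 1 = 5) = -1 (attained at k = 0)
  C[1][0] = min over k of (A[1][0] + B[0][0] = -3 + 5 = 2, A[1][1] + B[1][0] = 6 + 8 = 14, A[1][2] + B[2][0] = -3 + -2 = -5) = -5 (attained at k = 2)
  C[1][1] = min over k of (A[1][0] + B[0][1] = -3 + -4 = -7, A[1][1] + B[1][1] = 6 + 7 = 13, A[1][2] + B[2][1] = -3 + 7 = 4) = -7 (attained at k = 0)
  C[1][2] = min over k of (A[1][0] + B[0][2] = -3 + -1 = -4, A[1][1] + B[1][2] = 6 + 3 = 9, A[1][2] + B[2][2] = -3 + 1 = -2) = -4 (attained at k = 0)
  C[2][0] = min over k of (A[2][0] + B[0][0] = -2 + 5 = 3, A[2][1] + B[1][0] = 0 + 8 = 8, A[2][2] + B[2][0] = 9 + -2 = 7) = 3 (attained at k = 0)
  C[2][1] = min over k of (A[2][0] + B[0][1] = -2 + -4 = -6, A[2][1] + B[1][1] = 0 + 7 = 7, A[2][2] + B[2][1] = 9 + 7 = 16) = -6 (attained at k = 0)
  C[2][2] = min over k of (A[2][0] + B[0][2] = -2 + -1 = -3, A[2][1] + B[1][2] = 0 + 3 = 3, A[2][2] + B[2][2] = 9 + 1 = 10) = -3 (attained at k = 0)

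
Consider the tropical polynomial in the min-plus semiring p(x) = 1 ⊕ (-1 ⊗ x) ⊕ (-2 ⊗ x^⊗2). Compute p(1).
p(1) = 0

A tropical monomial a ⊗ x^⊗i evaluates to a + i · x. Evaluating each term at x = 1:
  Term 0 contributes 1 + 0 · 1 = 1
  Term 1 contributes -1 + 1 · 1 = 0
  Term 2 contributes -2 + 2 · 1 = 0
p(1) = ⊕ of these = min[1, 0, 0] = 0.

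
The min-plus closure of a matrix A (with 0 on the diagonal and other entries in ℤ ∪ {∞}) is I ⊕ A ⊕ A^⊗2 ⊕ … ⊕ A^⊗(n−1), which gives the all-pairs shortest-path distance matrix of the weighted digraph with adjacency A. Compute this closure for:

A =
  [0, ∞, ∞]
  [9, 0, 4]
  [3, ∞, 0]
Closure =
  [0, ∞, ∞]
  [7, 0, 4]
  [3, ∞, 0]

This is the Floyd-Warshall all-pairs shortest-path computation. For each intermediate vertex k = 0, 1, …, 2, update dist[i][j] ← min(dist[i][j], dist[i][k] + dist[k][j]). The final matrix gives, for each (i, j), the minimum total weight of any directed path from i to j (possibly empty when i = j).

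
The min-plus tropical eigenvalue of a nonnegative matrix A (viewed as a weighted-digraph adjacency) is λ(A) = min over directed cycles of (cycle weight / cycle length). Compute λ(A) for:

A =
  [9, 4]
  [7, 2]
λ(A) = 2

Enumerate directed cycles and compute their means (weight / length). Sample:
  cycle 0 → 0: weight = 9, length = 1, mean = 9/1 ≈ 9.000
  cycle 1 → 1: weight = 2, length = 1, mean = 2/1 ≈ 2.000
  cycle 0 → 1 → 0: weight = 11, length = 2, mean = 11/2 ≈ 5.500
  cycle 1 → 0 → 1: weight = 11, length = 2, mean = 11/2 ≈ 5.500
Minimum mean = 2.000, attained e.g. along the cycle 1 → 1 with weight 2 and length 1. So λ(A) = 2/1 = 2.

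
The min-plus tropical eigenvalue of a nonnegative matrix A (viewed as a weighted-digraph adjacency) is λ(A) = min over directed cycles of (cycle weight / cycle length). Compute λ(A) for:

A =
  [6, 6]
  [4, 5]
λ(A) = 5

Enumerate directed cycles and compute their means (weight / length). Sample:
  cycle 0 → 0: weight = 6, length = 1, mean = 6/1 ≈ 6.000
  cycle 1 → 1: weight = 5, length = 1, mean = 5/1 ≈ 5.000
  cycle 0 → 1 → 0: weight = 10, length = 2, mean = 10/2 ≈ 5.000
  cycle 1 → 0 → 1: weight = 10, length = 2, mean = 10/2 ≈ 5.000
Minimum mean = 5.000, attained e.g. along the cycle 1 → 1 with weight 5 and length 1. So λ(A) = 5/1 = 5.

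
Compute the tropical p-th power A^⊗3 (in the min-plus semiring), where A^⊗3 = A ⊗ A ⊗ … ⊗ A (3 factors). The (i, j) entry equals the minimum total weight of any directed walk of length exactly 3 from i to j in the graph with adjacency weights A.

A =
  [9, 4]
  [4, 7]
A^⊗3 =
  [15, 12]
  [12, 15]

Each entry (A^⊗3)_ij equals the minimum over all length-3 walks i = v_0 → v_1 → … → v_3 = j of Σ_t A[v_t][v_{t+1}]. For example, for (i, j) = (0, 1) we minimise over 4 possible intermediate vertex sequences; the minimum is 12, attained along the walk 0 → 1 → 0 → 1.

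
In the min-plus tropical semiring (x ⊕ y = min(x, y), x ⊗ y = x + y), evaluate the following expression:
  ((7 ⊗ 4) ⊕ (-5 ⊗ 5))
((7 ⊗ 4) ⊕ (-5 ⊗ 5)) = 0

Expand innermost to outermost. Recall ⊕ takes the minimum of its arguments and ⊗ takes their sum. Working out the expression ((7 ⊗ 4) ⊕ (-5 ⊗ 5)) gives 0.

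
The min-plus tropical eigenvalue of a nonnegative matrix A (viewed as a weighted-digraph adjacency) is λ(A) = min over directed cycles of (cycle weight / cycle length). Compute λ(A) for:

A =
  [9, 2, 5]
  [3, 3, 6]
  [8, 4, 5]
λ(A) = 5/2

Enumerate directed cycles and compute their means (weight / length). Sample:
  cycle 0 → 0: weight = 9, length = 1, mean = 9/1 ≈ 9.000
  cycle 1 → 1: weight = 3, length = 1, mean = 3/1 ≈ 3.000
  cycle 2 → 2: weight = 5, length = 1, mean = 5/1 ≈ 5.000
  cycle 0 → 1 → 0: weight = 5, length = 2, mean = 5/2 ≈ 2.500
  cycle 0 → 2 → 0: weight = 13, length = 2, mean = 13/2 ≈ 6.500
  cycle 1 → 0 → 1: weight = 5, length = 2, mean = 5/2 ≈ 2.500
Minimum mean = 2.500, attained e.g. along the cycle 0 → 1 → 0 with weight 5 and length 2. So λ(A) = 5/2 = 5/2.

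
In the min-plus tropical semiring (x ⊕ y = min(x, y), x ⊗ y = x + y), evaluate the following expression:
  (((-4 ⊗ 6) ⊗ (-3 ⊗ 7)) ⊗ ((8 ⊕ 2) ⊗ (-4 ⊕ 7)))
(((-4 ⊗ 6) ⊗ (-3 ⊗ 7)) ⊗ ((8 ⊕ 2) ⊗ (-4 ⊕ 7))) = 4

Expand innermost to outermost. Recall ⊕ takes the minimum of its arguments and ⊗ takes their sum. Working out the expression (((-4 ⊗ 6) ⊗ (-3 ⊗ 7)) ⊗ ((8 ⊕ 2) ⊗ (-4 ⊕ 7))) gives 4.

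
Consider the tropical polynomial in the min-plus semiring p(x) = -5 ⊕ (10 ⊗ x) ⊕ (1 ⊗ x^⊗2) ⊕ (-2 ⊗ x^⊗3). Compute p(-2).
p(-2) = -8

A tropical monomial a ⊗ x^⊗i evaluates to a + i · x. Evaluating each term at x = -2:
  Term 0 contributes -5 + 0 · -2 = -5
  Term 1 contributes 10 + 1 · -2 = 8
  Term 2 contributes 1 + 2 · -2 = -3
  Term 3 contributes -2 + 3 · -2 = -8
p(-2) = ⊕ of these = min[-5, 8, -3, -8] = -8.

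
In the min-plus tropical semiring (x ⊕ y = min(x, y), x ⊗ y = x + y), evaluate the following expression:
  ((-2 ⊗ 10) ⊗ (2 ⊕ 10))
((-2 ⊗ 10) ⊗ (2 ⊕ 10)) = 10

Expand innermost to outermost. Recall ⊕ takes the minimum of its arguments and ⊗ takes their sum. Working out the expression ((-2 ⊗ 10) ⊗ (2 ⊕ 10)) gives 10.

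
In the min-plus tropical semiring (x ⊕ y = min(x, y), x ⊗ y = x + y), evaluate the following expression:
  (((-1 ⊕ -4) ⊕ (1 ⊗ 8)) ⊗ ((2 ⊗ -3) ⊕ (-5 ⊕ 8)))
(((-1 ⊕ -4) ⊕ (1 ⊗ 8)) ⊗ ((2 ⊗ -3) ⊕ (-5 ⊕ 8))) = -9

Expand innermost to outermost. Recall ⊕ takes the minimum of its arguments and ⊗ takes their sum. Working out the expression (((-1 ⊕ -4) ⊕ (1 ⊗ 8)) ⊗ ((2 ⊗ -3) ⊕ (-5 ⊕ 8))) gives -9.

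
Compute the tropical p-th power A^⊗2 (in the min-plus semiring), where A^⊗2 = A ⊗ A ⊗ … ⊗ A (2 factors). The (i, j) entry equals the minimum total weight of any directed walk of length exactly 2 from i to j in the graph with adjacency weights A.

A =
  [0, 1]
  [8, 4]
A^⊗2 =
  [0, 1]
  [8, 8]

Each entry (A^⊗2)_ij equals the minimum over all length-2 walks i = v_0 → v_1 → … → v_2 = j of Σ_t A[v_t][v_{t+1}]. For example, for (i, j) = (0, 1) we minimise over 2 possible intermediate vertex sequences; the minimum is 1, attained along the walk 0 → 0 → 1.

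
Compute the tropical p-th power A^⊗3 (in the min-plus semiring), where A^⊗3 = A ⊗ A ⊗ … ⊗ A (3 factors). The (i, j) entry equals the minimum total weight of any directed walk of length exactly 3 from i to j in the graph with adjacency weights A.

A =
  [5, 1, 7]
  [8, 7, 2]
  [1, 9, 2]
A^⊗3 =
  [4, 9, 5]
  [5, 4, 6]
  [5, 4, 4]

Each entry (A^⊗3)_ij equals the minimum over all length-3 walks i = v_0 → v_1 → … → v_3 = j of Σ_t A[v_t][v_{t+1}]. For example, for (i, j) = (0, 2) we minimise over 9 possible intermediate vertex sequences; the minimum is 5, attained along the walk 0 → 1 → 2 → 2.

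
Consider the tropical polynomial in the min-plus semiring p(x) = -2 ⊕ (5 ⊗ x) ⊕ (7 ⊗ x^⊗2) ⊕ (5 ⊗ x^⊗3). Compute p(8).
p(8) = -2

A tropical monomial a ⊗ x^⊗i evaluates to a + i · x. Evaluating each term at x = 8:
  Term 0 contributes -2 + 0 · 8 = -2
  Term 1 contributes 5 + 1 · 8 = 13
  Term 2 contributes 7 + 2 · 8 = 23
  Term 3 contributes 5 + 3 · 8 = 29
p(8) = ⊕ of these = min[-2, 13, 23, 29] = -2.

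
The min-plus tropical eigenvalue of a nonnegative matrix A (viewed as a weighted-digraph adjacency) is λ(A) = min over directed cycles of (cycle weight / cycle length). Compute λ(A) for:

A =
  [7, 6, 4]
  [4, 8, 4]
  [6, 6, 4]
λ(A) = 4

Enumerate directed cycles and compute their means (weight / length). Sample:
  cycle 0 → 0: weight = 7, length = 1, mean = 7/1 ≈ 7.000
  cycle 1 → 1: weight = 8, length = 1, mean = 8/1 ≈ 8.000
  cycle 2 → 2: weight = 4, length = 1, mean = 4/1 ≈ 4.000
  cycle 0 → 1 → 0: weight = 10, length = 2, mean = 10/2 ≈ 5.000
  cycle 0 → 2 → 0: weight = 10, length = 2, mean = 10/2 ≈ 5.000
  cycle 1 → 0 → 1: weight = 10, length = 2, mean = 10/2 ≈ 5.000
Minimum mean = 4.000, attained e.g. along the cycle 2 → 2 with weight 4 and length 1. So λ(A) = 4/1 = 4.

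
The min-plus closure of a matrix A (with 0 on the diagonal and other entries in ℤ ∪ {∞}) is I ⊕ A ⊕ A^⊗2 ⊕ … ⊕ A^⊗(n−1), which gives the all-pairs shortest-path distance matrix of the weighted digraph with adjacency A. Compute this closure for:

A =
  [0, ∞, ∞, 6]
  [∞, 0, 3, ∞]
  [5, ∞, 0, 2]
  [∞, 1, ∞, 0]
Closure =
  [0, 7, 10, 6]
  [8, 0, 3, 5]
  [5, 3, 0, 2]
  [9, 1, 4, 0]

This is the Floyd-Warshall all-pairs shortest-path computation. For each intermediate vertex k = 0, 1, …, 3, update dist[i][j] ← min(dist[i][j], dist[i][k] + dist[k][j]). The final matrix gives, for each (i, j), the minimum total weight of any directed path from i to j (possibly empty when i = j).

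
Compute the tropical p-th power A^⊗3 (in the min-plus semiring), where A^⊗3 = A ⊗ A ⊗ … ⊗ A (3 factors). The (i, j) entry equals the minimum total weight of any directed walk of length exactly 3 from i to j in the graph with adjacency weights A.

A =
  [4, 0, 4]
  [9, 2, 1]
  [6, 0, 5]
A^⊗3 =
  [7, 1, 3]
  [9, 3, 2]
  [7, 1, 3]

Each entry (A^⊗3)_ij equals the minimum over all length-3 walks i = v_0 → v_1 → … → v_3 = j of Σ_t A[v_t][v_{t+1}]. For example, for (i, j) = (0, 2) we minimise over 9 possible intermediate vertex sequences; the minimum is 3, attained along the walk 0 → 1 → 1 → 2.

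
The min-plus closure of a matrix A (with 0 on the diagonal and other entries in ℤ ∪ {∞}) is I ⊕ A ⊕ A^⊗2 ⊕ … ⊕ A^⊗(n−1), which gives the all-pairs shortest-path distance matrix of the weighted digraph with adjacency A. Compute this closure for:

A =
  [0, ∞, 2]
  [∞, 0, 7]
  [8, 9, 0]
Closure =
  [0, 11, 2]
  [15, 0, 7]
  [8, 9, 0]

This is the Floyd-Warshall all-pairs shortest-path computation. For each intermediate vertex k = 0, 1, …, 2, update dist[i][j] ← min(dist[i][j], dist[i][k] + dist[k][j]). The final matrix gives, for each (i, j), the minimum total weight of any directed path from i to j (possibly empty when i = j).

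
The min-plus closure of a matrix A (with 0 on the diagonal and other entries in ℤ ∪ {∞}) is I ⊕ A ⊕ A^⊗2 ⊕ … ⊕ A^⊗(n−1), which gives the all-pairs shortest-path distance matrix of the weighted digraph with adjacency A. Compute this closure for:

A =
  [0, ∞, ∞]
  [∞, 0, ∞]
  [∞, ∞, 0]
Closure =
  [0, ∞, ∞]
  [∞, 0, ∞]
  [∞, ∞, 0]

This is the Floyd-Warshall all-pairs shortest-path computation. For each intermediate vertex k = 0, 1, …, 2, update dist[i][j] ← min(dist[i][j], dist[i][k] + dist[k][j]). The final matrix gives, for each (i, j), the minimum total weight of any directed path from i to j (possibly empty when i = j).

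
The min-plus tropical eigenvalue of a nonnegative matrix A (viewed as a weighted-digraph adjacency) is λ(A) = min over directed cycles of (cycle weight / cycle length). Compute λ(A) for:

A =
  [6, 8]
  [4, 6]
λ(A) = 6

Enumerate directed cycles and compute their means (weight / length). Sample:
  cycle 0 → 0: weight = 6, length = 1, mean = 6/1 ≈ 6.000
  cycle 1 → 1: weight = 6, length = 1, mean = 6/1 ≈ 6.000
  cycle 0 → 1 → 0: weight = 12, length = 2, mean = 12/2 ≈ 6.000
  cycle 1 → 0 → 1: weight = 12, length = 2, mean = 12/2 ≈ 6.000
Minimum mean = 6.000, attained e.g. along the cycle 0 → 0 with weight 6 and length 1. So λ(A) = 6/1 = 6.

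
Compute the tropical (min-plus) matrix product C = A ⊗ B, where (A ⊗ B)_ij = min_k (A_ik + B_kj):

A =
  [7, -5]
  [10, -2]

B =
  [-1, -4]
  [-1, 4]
A ⊗ B =
  [-6, -1]
  [-3, 2]

Apply the min-plus product entry-by-entry:
  C[0][0] = min over k of (A[0][0] + B[0][0] = 7 + -1 = 6, A[0][1] + B[1][0] = -5 + -1 = -6) = -6 (attained at k = 1)
  C[0][1] = min over k of (A[0][0] + B[0][1] = 7 + -4 = 3, A[0][1] + B[1][1] = -5 + 4 = -1) = -1 (attained at k = 1)
  C[1][0] = min over k of (A[1][0] + B[0][0] = 10 + -1 = 9, A[1][1] + B[1][0] = -2 + -1 = -3) = -3 (attained at k = 1)
  C[1][1] = min over k of (A[1][0] + B[0][1] = 10 + -4 = 6, A[1][1] + B[1][1] = -2 + 4 = 2) = 2 (attained at k = 1)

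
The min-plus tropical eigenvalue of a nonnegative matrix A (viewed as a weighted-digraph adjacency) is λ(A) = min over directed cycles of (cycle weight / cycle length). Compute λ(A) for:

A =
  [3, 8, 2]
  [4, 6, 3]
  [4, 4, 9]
λ(A) = 3

Enumerate directed cycles and compute their means (weight / length). Sample:
  cycle 0 → 0: weight = 3, length = 1, mean = 3/1 ≈ 3.000
  cycle 1 → 1: weight = 6, length = 1, mean = 6/1 ≈ 6.000
  cycle 2 → 2: weight = 9, length = 1, mean = 9/1 ≈ 9.000
  cycle 0 → 1 → 0: weight = 12, length = 2, mean = 12/2 ≈ 6.000
  cycle 0 → 2 → 0: weight = 6, length = 2, mean = 6/2 ≈ 3.000
  cycle 1 → 0 → 1: weight = 12, length = 2, mean = 12/2 ≈ 6.000
Minimum mean = 3.000, attained e.g. along the cycle 0 → 0 with weight 3 and length 1. So λ(A) = 3/1 = 3.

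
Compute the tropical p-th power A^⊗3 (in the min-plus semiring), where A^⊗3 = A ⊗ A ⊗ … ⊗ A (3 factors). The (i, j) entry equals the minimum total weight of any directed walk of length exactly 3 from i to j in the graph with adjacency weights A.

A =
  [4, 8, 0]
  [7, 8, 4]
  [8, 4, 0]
A^⊗3 =
  [8, 4, 0]
  [12, 8, 4]
  [8, 4, 0]

Each entry (A^⊗3)_ij equals the minimum over all length-3 walks i = v_0 → v_1 → … → v_3 = j of Σ_t A[v_t][v_{t+1}]. For example, for (i, j) = (0, 2) we minimise over 9 possible intermediate vertex sequences; the minimum is 0, attained along the walk 0 → 2 → 2 → 2.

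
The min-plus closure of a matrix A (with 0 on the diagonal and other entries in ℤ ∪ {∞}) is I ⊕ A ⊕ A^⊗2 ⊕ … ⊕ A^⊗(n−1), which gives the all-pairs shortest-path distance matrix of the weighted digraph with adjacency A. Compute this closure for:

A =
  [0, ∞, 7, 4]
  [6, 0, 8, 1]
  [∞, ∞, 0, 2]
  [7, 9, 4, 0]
Closure =
  [0, 13, 7, 4]
  [6, 0, 5, 1]
  [9, 11, 0, 2]
  [7, 9, 4, 0]

This is the Floyd-Warshall all-pairs shortest-path computation. For each intermediate vertex k = 0, 1, …, 3, update dist[i][j] ← min(dist[i][j], dist[i][k] + dist[k][j]). The final matrix gives, for each (i, j), the minimum total weight of any directed path from i to j (possibly empty when i = j).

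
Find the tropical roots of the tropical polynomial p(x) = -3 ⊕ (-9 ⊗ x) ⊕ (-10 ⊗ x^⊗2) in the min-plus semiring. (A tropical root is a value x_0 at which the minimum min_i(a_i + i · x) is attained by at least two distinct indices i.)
Roots: {1, 6}

Each tropical root is a break point of the lower envelope of the lines y = a_i + i · x (there are 3 lines, with slopes 0, 1, ..., 2). Only the lines that attain the minimum somewhere contribute to roots; other lines are dominated. Here the surviving (envelope) indices are i = 2, i = 1, i = 0.
Intersections between consecutive envelope lines give the roots: for adjacent envelope indices i < j the intersection is x = (a_i − a_j) / (j − i). Reading off the sorted break points: {1, 6}.
Verification: at each break x_0, at least two indices attain the minimum of min_i(a_i + i · x_0).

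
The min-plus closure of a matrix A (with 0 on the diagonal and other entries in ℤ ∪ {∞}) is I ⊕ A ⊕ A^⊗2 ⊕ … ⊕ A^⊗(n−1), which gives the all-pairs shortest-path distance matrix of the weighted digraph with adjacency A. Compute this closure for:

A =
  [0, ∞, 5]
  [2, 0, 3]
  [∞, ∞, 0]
Closure =
  [0, ∞, 5]
  [2, 0, 3]
  [∞, ∞, 0]

This is the Floyd-Warshall all-pairs shortest-path computation. For each intermediate vertex k = 0, 1, …, 2, update dist[i][j] ← min(dist[i][j], dist[i][k] + dist[k][j]). The final matrix gives, for each (i, j), the minimum total weight of any directed path from i to j (possibly empty when i = j).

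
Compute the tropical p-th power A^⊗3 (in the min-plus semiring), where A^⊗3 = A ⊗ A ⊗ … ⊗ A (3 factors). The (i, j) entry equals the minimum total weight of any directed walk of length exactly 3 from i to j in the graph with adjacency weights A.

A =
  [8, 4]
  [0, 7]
A^⊗3 =
  [11, 8]
  [4, 11]

Each entry (A^⊗3)_ij equals the minimum over all length-3 walks i = v_0 → v_1 → … → v_3 = j of Σ_t A[v_t][v_{t+1}]. For example, for (i, j) = (0, 1) we minimise over 4 possible intermediate vertex sequences; the minimum is 8, attained along the walk 0 → 1 → 0 → 1.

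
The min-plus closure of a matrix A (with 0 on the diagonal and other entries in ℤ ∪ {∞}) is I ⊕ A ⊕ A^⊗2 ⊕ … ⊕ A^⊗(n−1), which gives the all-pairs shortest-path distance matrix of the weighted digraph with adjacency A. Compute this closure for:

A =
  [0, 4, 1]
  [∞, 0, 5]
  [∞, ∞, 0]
Closure =
  [0, 4, 1]
  [∞, 0, 5]
  [∞, ∞, 0]

This is the Floyd-Warshall all-pairs shortest-path computation. For each intermediate vertex k = 0, 1, …, 2, update dist[i][j] ← min(dist[i][j], dist[i][k] + dist[k][j]). The final matrix gives, for each (i, j), the minimum total weight of any directed path from i to j (possibly empty when i = j).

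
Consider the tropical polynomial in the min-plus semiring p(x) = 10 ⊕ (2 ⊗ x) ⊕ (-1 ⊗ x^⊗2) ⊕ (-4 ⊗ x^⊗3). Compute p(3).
p(3) = 5

A tropical monomial a ⊗ x^⊗i evaluates to a + i · x. Evaluating each term at x = 3:
  Term 0 contributes 10 + 0 · 3 = 10
  Term 1 contributes 2 + 1 · 3 = 5
  Term 2 contributes -1 + 2 · 3 = 5
  Term 3 contributes -4 + 3 · 3 = 5
p(3) = ⊕ of these = min[10, 5, 5, 5] = 5.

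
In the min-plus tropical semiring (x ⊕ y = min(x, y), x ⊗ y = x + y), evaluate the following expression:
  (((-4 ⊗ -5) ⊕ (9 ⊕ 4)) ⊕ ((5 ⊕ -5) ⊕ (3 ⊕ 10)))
(((-4 ⊗ -5) ⊕ (9 ⊕ 4)) ⊕ ((5 ⊕ -5) ⊕ (3 ⊕ 10))) = -9

Expand innermost to outermost. Recall ⊕ takes the minimum of its arguments and ⊗ takes their sum. Working out the expression (((-4 ⊗ -5) ⊕ (9 ⊕ 4)) ⊕ ((5 ⊕ -5) ⊕ (3 ⊕ 10))) gives -9.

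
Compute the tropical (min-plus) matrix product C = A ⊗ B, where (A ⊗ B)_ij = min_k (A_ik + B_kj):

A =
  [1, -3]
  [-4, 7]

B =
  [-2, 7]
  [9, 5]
A ⊗ B =
  [-1, 2]
  [-6, 3]

Apply the min-plus product entry-by-entry:
  C[0][0] = min over k of (A[0][0] + B[0][0] = 1 + -2 = -1, A[0][1] + B[1][0] = -3 + 9 = 6) = -1 (attained at k = 0)
  C[0][1] = min over k of (A[0][0] + B[0][1] = 1 + 7 = 8, A[0][1] + B[1][1] = -3 + 5 = 2) = 2 (attained at k = 1)
  C[1][0] = min over k of (A[1][0] + B[0][0] = -4 + -2 = -6, A[1][1] + B[1][0] = 7 + 9 = 16) = -6 (attained at k = 0)
  C[1][1] = min over k of (A[1][0] + B[0][1] = -4 + 7 = 3, A[1][1] + B[1][1] = 7 + 5 = 12) = 3 (attained at k = 0)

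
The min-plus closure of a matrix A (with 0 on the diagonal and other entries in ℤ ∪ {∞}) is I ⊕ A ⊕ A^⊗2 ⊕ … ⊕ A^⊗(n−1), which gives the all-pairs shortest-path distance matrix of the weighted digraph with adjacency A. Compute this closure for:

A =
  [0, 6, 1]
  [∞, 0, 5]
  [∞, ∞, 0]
Closure =
  [0, 6, 1]
  [∞, 0, 5]
  [∞, ∞, 0]

This is the Floyd-Warshall all-pairs shortest-path computation. For each intermediate vertex k = 0, 1, …, 2, update dist[i][j] ← min(dist[i][j], dist[i][k] + dist[k][j]). The final matrix gives, for each (i, j), the minimum total weight of any directed path from i to j (possibly empty when i = j).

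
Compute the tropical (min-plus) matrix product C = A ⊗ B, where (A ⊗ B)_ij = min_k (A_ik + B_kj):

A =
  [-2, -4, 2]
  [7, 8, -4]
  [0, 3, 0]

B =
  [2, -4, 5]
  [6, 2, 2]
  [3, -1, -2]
A ⊗ B =
  [0, -6, -2]
  [-1, -5, -6]
  [2, -4, -2]

Apply the min-plus product entry-by-entry:
  C[0][0] = min over k of (A[0][0] + B[0][0] = -2 + 2 = 0, A[0][1] + B[1][0] = -4 + 6 = 2, A[0][2] + B[2][0] = 2 + 3 = 5) = 0 (attained at k = 0)
  C[0][1] = min over k of (A[0][0] + B[0][1] = -2 + -4 = -6, A[0][1] + B[1][1] = -4 + 2 = -2, A[0][2] + B[2][1] = 2 + -1 = 1) = -6 (attained at k = 0)
  C[0][2] = min over k of (A[0][0] + B[0][2] = -2 + 5 = 3, A[0][1] + B[1][2] = -4 + 2 = -2, A[0][2] + B[2][2] = 2 + -2 = 0) = -2 (attained at k = 1)
  C[1][0] = min over k of (A[1][0] + B[0][0] = 7 + 2 = 9, A[1][1] + B[1][0] = 8 + 6 = 14, A[1][2] + B[2][0] = -4 + 3 = -1) = -1 (attained at k = 2)
  C[1][1] = min over k of (A[1][0] + B[0][1] = 7 + -4 = 3, A[1][1] + B[1][1] = 8 + 2 = 10, A[1][2] + B[2][1] = -4 + -1 = -5) = -5 (attained at k = 2)
  C[1][2] = min over k of (A[1][0] + B[0][2] = 7 + 5 = 12, A[1][1] + B[1][2] = 8 + 2 = 10, A[1][2] + B[2][2] = -4 + -2 = -6) = -6 (attained at k = 2)
  C[2][0] = min over k of (A[2][0] + B[0][0] = 0 + 2 = 2, A[2][1] + B[1][0] = 3 + 6 = 9, A[2][2] + B[2][0] = 0 + 3 = 3) = 2 (attained at k = 0)
  C[2][1] = min over k of (A[2][0] + B[0][1] = 0 + -4 = -4, A[2][1] + B[1][1] = 3 + 2 = 5, A[2][2] + B[2][1] = 0 + -1 = -1) = -4 (attained at k = 0)
  C[2][2] = min over k of (A[2][0] + B[0][2] = 0 + 5 = 5, A[2][1] + B[1][2] = 3 + 2 = 5, A[2][2] + B[2][2] = 0 + -2 = -2) = -2 (attained at k = 2)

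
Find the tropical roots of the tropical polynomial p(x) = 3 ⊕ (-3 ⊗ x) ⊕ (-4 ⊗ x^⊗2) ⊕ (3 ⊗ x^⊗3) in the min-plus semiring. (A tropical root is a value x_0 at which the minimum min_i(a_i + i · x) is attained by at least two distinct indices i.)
Roots: {-7, 1, 6}

Each tropical root is a break point of the lower envelope of the lines y = a_i + i · x (there are 4 lines, with slopes 0, 1, ..., 3). Only the lines that attain the minimum somewhere contribute to roots; other lines are dominated. Here the surviving (envelope) indices are i = 3, i = 2, i = 1, i = 0.
Intersections between consecutive envelope lines give the roots: for adjacent envelope indices i < j the intersection is x = (a_i − a_j) / (j − i). Reading off the sorted break points: {-7, 1, 6}.
Verification: at each break x_0, at least two indices attain the minimum of min_i(a_i + i · x_0).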